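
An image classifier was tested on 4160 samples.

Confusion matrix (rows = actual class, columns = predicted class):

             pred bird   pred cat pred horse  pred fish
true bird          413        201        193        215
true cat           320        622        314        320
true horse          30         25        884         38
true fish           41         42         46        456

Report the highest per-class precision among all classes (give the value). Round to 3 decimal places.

Per-class precision (TP/(TP+FP)):
  bird: TP=413, FP=320+30+41=391 → 413/804 = 0.5137
  cat: TP=622, FP=201+25+42=268 → 622/890 = 0.6989
  horse: TP=884, FP=193+314+46=553 → 884/1437 = 0.6152
  fish: TP=456, FP=215+320+38=573 → 456/1029 = 0.4431
Highest is class 'cat' with precision = 0.699.

0.699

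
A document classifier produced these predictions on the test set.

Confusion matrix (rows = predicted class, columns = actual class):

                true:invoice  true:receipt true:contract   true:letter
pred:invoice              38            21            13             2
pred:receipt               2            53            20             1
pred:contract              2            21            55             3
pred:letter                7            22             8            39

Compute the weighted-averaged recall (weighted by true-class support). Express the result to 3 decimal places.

0.603

Per-class recall (TP/(TP+FN)):
  invoice: TP=38, FN=2+2+7=11 → 38/49 = 0.7755
  receipt: TP=53, FN=21+21+22=64 → 53/117 = 0.4530
  contract: TP=55, FN=13+20+8=41 → 55/96 = 0.5729
  letter: TP=39, FN=2+1+3=6 → 39/45 = 0.8667
Weighted-recall = Σ (supportᵢ/N)·recallᵢ with N=307: (49/307)·0.7755 + (117/307)·0.4530 + (96/307)·0.5729 + (45/307)·0.8667 = 0.603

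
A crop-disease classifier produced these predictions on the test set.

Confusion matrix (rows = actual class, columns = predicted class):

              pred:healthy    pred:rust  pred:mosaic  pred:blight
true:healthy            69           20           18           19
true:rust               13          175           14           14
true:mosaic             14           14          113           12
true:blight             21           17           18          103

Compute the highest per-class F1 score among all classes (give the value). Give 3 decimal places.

Per-class F1 score (2·TP/(2·TP+FP+FN)):
  healthy: TP=69, FP=13+14+21=48, FN=20+18+19=57 → 138/243 = 0.5679
  rust: TP=175, FP=20+14+17=51, FN=13+14+14=41 → 350/442 = 0.7919
  mosaic: TP=113, FP=18+14+18=50, FN=14+14+12=40 → 226/316 = 0.7152
  blight: TP=103, FP=19+14+12=45, FN=21+17+18=56 → 206/307 = 0.6710
Highest is class 'rust' with F1 score = 0.792.

0.792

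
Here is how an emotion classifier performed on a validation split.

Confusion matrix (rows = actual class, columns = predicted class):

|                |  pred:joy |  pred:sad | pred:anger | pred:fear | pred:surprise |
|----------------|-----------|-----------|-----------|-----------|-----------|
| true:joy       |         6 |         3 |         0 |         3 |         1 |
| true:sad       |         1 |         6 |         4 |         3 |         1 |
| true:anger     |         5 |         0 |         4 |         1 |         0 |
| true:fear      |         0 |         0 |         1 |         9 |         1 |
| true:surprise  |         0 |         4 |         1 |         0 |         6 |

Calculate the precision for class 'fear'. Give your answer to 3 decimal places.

0.563

One-vs-rest for 'fear': TP = diagonal; FP = other classes predicted 'fear'; FN = 'fear' predicted as other.
precision = TP/(TP+FP).
fear: TP=9, FP=3+3+1+0=7 → 9/16 = 0.5625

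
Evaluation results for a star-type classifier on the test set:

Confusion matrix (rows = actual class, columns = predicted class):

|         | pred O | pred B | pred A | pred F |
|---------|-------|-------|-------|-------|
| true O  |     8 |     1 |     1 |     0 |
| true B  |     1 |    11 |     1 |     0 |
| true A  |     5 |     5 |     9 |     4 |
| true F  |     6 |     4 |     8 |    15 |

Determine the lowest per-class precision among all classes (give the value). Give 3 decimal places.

Per-class precision (TP/(TP+FP)):
  O: TP=8, FP=1+5+6=12 → 8/20 = 0.4000
  B: TP=11, FP=1+5+4=10 → 11/21 = 0.5238
  A: TP=9, FP=1+1+8=10 → 9/19 = 0.4737
  F: TP=15, FP=0+0+4=4 → 15/19 = 0.7895
Lowest is class 'O' with precision = 0.400.

0.400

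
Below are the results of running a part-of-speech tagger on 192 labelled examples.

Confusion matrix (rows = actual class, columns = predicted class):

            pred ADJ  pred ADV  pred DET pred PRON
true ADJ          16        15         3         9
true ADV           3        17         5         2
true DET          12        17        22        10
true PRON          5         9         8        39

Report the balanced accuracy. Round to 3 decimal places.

Balanced accuracy = mean of per-class recall.
  ADJ: recall = 16/43 = 0.3721
  ADV: recall = 17/27 = 0.6296
  DET: recall = 22/61 = 0.3607
  PRON: recall = 39/61 = 0.6393
Mean = (0.3721 + 0.6296 + 0.3607 + 0.6393) / 4 = 0.500

0.500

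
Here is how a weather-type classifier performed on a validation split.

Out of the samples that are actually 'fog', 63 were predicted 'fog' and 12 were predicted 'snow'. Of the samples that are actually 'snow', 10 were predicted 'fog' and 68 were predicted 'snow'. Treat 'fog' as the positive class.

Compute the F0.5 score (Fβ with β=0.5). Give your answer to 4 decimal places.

0.8583

Fβ = (1+β²)·TP / ((1+β²)·TP + β²·FN + FP), with β²=1/4
= 1.25·63 / (1.25·63 + 0.25·12 + 10) = 0.8583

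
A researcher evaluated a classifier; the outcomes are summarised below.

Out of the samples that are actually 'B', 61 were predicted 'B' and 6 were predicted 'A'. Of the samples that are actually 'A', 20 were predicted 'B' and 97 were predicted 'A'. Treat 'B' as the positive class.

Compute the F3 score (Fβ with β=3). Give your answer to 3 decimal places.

0.892

Fβ = (1+β²)·TP / ((1+β²)·TP + β²·FN + FP), with β²=9
= 10·61 / (10·61 + 9·6 + 20) = 0.892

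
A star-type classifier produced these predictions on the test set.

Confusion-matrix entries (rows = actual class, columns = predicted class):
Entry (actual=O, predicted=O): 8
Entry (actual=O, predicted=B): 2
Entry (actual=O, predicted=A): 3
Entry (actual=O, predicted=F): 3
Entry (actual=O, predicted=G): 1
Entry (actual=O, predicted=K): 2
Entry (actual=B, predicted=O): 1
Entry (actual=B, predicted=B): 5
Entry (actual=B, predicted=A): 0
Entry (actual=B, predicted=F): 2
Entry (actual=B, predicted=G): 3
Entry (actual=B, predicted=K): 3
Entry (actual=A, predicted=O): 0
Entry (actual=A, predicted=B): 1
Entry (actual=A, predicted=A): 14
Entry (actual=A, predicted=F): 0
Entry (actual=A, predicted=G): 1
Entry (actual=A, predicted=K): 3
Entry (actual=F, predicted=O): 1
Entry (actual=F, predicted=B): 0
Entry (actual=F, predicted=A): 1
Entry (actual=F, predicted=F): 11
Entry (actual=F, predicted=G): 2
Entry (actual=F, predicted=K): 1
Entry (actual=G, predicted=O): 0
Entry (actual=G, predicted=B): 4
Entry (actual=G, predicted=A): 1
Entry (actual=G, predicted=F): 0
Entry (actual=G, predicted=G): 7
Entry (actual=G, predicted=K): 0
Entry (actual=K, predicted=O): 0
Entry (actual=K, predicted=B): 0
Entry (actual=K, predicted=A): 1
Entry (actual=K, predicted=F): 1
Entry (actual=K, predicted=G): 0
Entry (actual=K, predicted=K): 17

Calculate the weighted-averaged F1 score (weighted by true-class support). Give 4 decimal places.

0.6161

Per-class F1 score (2·TP/(2·TP+FP+FN)):
  O: TP=8, FP=1+0+1+0+0=2, FN=2+3+3+1+2=11 → 16/29 = 0.55172
  B: TP=5, FP=2+1+0+4+0=7, FN=1+0+2+3+3=9 → 10/26 = 0.38462
  A: TP=14, FP=3+0+1+1+1=6, FN=0+1+0+1+3=5 → 28/39 = 0.71795
  F: TP=11, FP=3+2+0+0+1=6, FN=1+0+1+2+1=5 → 22/33 = 0.66667
  G: TP=7, FP=1+3+1+2+0=7, FN=0+4+1+0+0=5 → 14/26 = 0.53846
  K: TP=17, FP=2+3+3+1+0=9, FN=0+0+1+1+0=2 → 34/45 = 0.75556
Weighted-F1 score = Σ (supportᵢ/N)·F1 scoreᵢ with N=99: (19/99)·0.55172 + (14/99)·0.38462 + (19/99)·0.71795 + (16/99)·0.66667 + (12/99)·0.53846 + (19/99)·0.75556 = 0.6161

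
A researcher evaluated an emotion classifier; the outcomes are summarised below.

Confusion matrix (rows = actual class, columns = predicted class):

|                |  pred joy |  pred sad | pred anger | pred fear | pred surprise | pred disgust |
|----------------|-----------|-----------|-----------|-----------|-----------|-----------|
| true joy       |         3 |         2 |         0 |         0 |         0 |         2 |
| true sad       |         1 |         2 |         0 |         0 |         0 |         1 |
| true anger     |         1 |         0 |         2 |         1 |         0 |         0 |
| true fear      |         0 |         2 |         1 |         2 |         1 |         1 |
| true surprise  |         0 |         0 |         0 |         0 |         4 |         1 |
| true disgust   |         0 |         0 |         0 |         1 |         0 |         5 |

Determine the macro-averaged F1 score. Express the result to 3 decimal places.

Per-class F1 score (2·TP/(2·TP+FP+FN)):
  joy: TP=3, FP=1+1+0+0+0=2, FN=2+0+0+0+2=4 → 6/12 = 0.5000
  sad: TP=2, FP=2+0+2+0+0=4, FN=1+0+0+0+1=2 → 4/10 = 0.4000
  anger: TP=2, FP=0+0+1+0+0=1, FN=1+0+1+0+0=2 → 4/7 = 0.5714
  fear: TP=2, FP=0+0+1+0+1=2, FN=0+2+1+1+1=5 → 4/11 = 0.3636
  surprise: TP=4, FP=0+0+0+1+0=1, FN=0+0+0+0+1=1 → 8/10 = 0.8000
  disgust: TP=5, FP=2+1+0+1+1=5, FN=0+0+0+1+0=1 → 10/16 = 0.6250
Macro-F1 score = mean = (0.5000 + 0.4000 + 0.5714 + 0.3636 + 0.8000 + 0.6250) / 6 = 0.543

0.543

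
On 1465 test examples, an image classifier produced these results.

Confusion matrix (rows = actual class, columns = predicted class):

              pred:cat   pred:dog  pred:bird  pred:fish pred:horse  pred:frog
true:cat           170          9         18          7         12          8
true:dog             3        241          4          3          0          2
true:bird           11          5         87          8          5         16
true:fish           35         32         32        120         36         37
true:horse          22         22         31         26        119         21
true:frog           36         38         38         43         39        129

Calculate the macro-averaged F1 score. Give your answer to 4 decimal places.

Per-class F1 score (2·TP/(2·TP+FP+FN)):
  cat: TP=170, FP=3+11+35+22+36=107, FN=9+18+7+12+8=54 → 340/501 = 0.67864
  dog: TP=241, FP=9+5+32+22+38=106, FN=3+4+3+0+2=12 → 482/600 = 0.80333
  bird: TP=87, FP=18+4+32+31+38=123, FN=11+5+8+5+16=45 → 174/342 = 0.50877
  fish: TP=120, FP=7+3+8+26+43=87, FN=35+32+32+36+37=172 → 240/499 = 0.48096
  horse: TP=119, FP=12+0+5+36+39=92, FN=22+22+31+26+21=122 → 238/452 = 0.52655
  frog: TP=129, FP=8+2+16+37+21=84, FN=36+38+38+43+39=194 → 258/536 = 0.48134
Macro-F1 score = mean = (0.67864 + 0.80333 + 0.50877 + 0.48096 + 0.52655 + 0.48134) / 6 = 0.5799

0.5799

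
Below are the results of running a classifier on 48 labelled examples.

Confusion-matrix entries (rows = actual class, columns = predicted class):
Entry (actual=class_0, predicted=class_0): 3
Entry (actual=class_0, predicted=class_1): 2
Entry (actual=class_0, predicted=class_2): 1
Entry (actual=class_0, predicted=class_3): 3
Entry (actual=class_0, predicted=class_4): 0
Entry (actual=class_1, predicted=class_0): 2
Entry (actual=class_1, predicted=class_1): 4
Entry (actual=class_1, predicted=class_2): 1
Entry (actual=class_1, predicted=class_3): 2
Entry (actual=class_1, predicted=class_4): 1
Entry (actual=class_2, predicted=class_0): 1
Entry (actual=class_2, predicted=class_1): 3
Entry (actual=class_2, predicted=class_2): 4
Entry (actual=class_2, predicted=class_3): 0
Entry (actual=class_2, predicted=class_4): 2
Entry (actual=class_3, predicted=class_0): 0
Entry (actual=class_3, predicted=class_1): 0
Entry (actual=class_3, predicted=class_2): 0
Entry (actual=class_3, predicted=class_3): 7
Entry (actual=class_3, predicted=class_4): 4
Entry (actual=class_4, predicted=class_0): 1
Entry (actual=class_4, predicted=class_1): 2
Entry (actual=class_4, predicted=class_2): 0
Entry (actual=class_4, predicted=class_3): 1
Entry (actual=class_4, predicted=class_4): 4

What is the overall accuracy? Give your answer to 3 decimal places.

Accuracy = trace / total = (3+4+4+7+4=22) / 48 = 22/48 = 0.458

0.458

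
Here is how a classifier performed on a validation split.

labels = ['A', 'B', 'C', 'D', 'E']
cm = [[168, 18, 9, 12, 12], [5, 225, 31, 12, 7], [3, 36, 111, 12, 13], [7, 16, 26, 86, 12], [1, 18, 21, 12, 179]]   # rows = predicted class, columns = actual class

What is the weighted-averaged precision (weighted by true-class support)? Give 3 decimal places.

Per-class precision (TP/(TP+FP)):
  A: TP=168, FP=18+9+12+12=51 → 168/219 = 0.7671
  B: TP=225, FP=5+31+12+7=55 → 225/280 = 0.8036
  C: TP=111, FP=3+36+12+13=64 → 111/175 = 0.6343
  D: TP=86, FP=7+16+26+12=61 → 86/147 = 0.5850
  E: TP=179, FP=1+18+21+12=52 → 179/231 = 0.7749
Weighted-precision = Σ (supportᵢ/N)·precisionᵢ with N=1052: (184/1052)·0.7671 + (313/1052)·0.8036 + (198/1052)·0.6343 + (134/1052)·0.5850 + (223/1052)·0.7749 = 0.731

0.731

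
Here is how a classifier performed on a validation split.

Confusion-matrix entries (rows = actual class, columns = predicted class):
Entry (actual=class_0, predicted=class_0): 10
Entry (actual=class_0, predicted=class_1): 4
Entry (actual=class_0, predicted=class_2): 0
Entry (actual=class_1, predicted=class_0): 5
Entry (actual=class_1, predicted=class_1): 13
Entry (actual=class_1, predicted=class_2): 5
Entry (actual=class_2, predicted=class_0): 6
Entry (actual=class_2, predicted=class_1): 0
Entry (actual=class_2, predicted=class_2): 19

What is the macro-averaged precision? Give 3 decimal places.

0.678

Per-class precision (TP/(TP+FP)):
  class_0: TP=10, FP=5+6=11 → 10/21 = 0.4762
  class_1: TP=13, FP=4+0=4 → 13/17 = 0.7647
  class_2: TP=19, FP=0+5=5 → 19/24 = 0.7917
Macro-precision = mean = (0.4762 + 0.7647 + 0.7917) / 3 = 0.678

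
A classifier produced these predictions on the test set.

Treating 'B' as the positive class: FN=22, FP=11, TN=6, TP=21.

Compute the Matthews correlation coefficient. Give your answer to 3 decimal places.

-0.143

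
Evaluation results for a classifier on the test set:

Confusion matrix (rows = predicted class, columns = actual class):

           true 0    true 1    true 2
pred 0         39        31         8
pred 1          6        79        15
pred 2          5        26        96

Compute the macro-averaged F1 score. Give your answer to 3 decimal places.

0.686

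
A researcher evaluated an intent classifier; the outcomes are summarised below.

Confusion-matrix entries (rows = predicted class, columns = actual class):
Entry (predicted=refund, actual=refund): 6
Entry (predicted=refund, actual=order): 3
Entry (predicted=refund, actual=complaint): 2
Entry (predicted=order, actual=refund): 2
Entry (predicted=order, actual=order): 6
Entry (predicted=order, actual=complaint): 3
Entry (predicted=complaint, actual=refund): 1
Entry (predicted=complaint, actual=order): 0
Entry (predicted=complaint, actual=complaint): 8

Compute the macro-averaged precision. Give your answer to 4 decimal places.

Per-class precision (TP/(TP+FP)):
  refund: TP=6, FP=3+2=5 → 6/11 = 0.54545
  order: TP=6, FP=2+3=5 → 6/11 = 0.54545
  complaint: TP=8, FP=1+0=1 → 8/9 = 0.88889
Macro-precision = mean = (0.54545 + 0.54545 + 0.88889) / 3 = 0.6599

0.6599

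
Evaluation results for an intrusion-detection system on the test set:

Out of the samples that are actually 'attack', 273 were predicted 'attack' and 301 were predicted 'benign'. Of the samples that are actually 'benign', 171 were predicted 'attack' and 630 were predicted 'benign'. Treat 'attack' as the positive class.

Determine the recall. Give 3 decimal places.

Recall = TP/(TP+FN) = 273/(273+301) = 273/574 = 0.476

0.476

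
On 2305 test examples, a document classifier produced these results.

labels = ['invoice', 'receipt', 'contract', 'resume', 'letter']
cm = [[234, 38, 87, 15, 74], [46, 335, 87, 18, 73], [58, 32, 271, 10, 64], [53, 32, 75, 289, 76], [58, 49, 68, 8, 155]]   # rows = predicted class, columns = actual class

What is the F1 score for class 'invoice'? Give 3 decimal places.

0.522

Take TP from the diagonal, FP from the rest of the 'invoice' prediction marginal, FN from the rest of the 'invoice' actual marginal.
F1 score = 2·TP/(2·TP+FP+FN).
invoice: TP=234, FP=38+87+15+74=214, FN=46+58+53+58=215 → 468/897 = 0.5217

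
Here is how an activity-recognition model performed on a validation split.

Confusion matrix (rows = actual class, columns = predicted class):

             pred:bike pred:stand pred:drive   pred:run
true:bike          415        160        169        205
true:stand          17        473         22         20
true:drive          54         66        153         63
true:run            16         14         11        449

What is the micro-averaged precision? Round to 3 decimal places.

0.646

Micro-averaging pools counts across classes: ΣTP=1490, ΣFP=817, ΣFN=817.
Micro-precision = TP/(TP+FP) on pooled counts = 0.646 (equals overall accuracy in single-label multiclass).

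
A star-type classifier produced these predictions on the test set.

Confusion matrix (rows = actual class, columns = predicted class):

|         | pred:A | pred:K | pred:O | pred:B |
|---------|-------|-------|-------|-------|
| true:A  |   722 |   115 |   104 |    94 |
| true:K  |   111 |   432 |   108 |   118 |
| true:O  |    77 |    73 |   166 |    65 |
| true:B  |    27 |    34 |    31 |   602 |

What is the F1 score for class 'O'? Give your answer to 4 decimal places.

0.4203

Treat 'O' as positive and all other classes as negative.
F1 score = 2·TP/(2·TP+FP+FN).
O: TP=166, FP=104+108+31=243, FN=77+73+65=215 → 332/790 = 0.42025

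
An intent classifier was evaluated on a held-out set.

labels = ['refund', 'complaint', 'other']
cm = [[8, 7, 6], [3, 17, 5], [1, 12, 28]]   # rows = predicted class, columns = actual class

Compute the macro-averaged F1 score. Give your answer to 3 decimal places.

Per-class F1 score (2·TP/(2·TP+FP+FN)):
  refund: TP=8, FP=7+6=13, FN=3+1=4 → 16/33 = 0.4848
  complaint: TP=17, FP=3+5=8, FN=7+12=19 → 34/61 = 0.5574
  other: TP=28, FP=1+12=13, FN=6+5=11 → 56/80 = 0.7000
Macro-F1 score = mean = (0.4848 + 0.5574 + 0.7000) / 3 = 0.581

0.581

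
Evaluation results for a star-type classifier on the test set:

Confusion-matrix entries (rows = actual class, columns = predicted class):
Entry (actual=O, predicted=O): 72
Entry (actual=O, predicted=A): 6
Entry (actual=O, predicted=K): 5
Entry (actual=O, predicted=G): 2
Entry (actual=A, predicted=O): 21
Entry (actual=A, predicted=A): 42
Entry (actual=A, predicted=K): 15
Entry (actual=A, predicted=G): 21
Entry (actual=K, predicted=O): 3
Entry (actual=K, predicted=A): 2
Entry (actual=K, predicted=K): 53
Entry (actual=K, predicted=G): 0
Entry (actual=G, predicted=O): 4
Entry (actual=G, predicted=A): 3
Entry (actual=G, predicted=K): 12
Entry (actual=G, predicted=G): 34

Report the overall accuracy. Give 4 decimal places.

Accuracy = trace / total = (72+42+53+34=201) / 295 = 201/295 = 0.6814

0.6814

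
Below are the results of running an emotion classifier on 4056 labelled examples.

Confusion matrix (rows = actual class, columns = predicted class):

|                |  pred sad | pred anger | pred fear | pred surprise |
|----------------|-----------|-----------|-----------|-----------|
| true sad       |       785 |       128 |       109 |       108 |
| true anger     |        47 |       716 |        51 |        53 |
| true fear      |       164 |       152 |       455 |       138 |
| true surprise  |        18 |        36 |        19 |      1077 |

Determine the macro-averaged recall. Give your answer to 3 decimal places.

Per-class recall (TP/(TP+FN)):
  sad: TP=785, FN=128+109+108=345 → 785/1130 = 0.6947
  anger: TP=716, FN=47+51+53=151 → 716/867 = 0.8258
  fear: TP=455, FN=164+152+138=454 → 455/909 = 0.5006
  surprise: TP=1077, FN=18+36+19=73 → 1077/1150 = 0.9365
Macro-recall = mean = (0.6947 + 0.8258 + 0.5006 + 0.9365) / 4 = 0.739

0.739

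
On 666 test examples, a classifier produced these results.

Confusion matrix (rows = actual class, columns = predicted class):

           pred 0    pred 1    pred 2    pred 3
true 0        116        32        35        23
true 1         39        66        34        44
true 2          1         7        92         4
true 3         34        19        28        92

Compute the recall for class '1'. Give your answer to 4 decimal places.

Take TP from the diagonal, FP from the rest of the '1' prediction marginal, FN from the rest of the '1' actual marginal.
recall = TP/(TP+FN).
1: TP=66, FN=39+34+44=117 → 66/183 = 0.36066

0.3607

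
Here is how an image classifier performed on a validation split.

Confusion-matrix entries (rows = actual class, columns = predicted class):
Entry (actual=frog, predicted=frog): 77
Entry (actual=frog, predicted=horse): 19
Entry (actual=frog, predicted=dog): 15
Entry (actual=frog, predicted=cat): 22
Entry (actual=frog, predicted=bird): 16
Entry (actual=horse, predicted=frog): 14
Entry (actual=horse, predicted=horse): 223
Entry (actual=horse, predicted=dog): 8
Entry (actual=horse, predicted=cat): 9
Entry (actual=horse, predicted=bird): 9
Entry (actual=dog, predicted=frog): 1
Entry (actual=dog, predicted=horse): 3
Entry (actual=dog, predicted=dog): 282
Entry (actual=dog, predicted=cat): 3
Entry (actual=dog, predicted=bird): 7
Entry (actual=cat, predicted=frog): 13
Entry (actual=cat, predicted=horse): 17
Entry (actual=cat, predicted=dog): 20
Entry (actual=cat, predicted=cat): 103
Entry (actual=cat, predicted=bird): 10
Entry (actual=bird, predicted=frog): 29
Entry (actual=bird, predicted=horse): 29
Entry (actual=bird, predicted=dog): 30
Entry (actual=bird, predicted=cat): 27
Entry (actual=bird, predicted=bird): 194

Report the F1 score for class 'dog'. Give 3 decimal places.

Take TP from the diagonal, FP from the rest of the 'dog' prediction marginal, FN from the rest of the 'dog' actual marginal.
F1 score = 2·TP/(2·TP+FP+FN).
dog: TP=282, FP=15+8+20+30=73, FN=1+3+3+7=14 → 564/651 = 0.8664

0.866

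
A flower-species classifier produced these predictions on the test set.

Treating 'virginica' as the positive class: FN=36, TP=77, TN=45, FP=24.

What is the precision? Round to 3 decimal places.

Precision = TP/(TP+FP) = 77/(77+24) = 77/101 = 0.762

0.762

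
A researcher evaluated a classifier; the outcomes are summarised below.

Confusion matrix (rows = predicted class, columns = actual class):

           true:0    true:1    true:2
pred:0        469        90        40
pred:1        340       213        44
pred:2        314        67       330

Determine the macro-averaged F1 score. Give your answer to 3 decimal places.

0.524

Per-class F1 score (2·TP/(2·TP+FP+FN)):
  0: TP=469, FP=90+40=130, FN=340+314=654 → 938/1722 = 0.5447
  1: TP=213, FP=340+44=384, FN=90+67=157 → 426/967 = 0.4405
  2: TP=330, FP=314+67=381, FN=40+44=84 → 660/1125 = 0.5867
Macro-F1 score = mean = (0.5447 + 0.4405 + 0.5867) / 3 = 0.524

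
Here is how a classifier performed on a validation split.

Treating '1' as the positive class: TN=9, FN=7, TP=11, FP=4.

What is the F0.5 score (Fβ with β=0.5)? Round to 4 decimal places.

Fβ = (1+β²)·TP / ((1+β²)·TP + β²·FN + FP), with β²=1/4
= 1.25·11 / (1.25·11 + 0.25·7 + 4) = 0.7051

0.7051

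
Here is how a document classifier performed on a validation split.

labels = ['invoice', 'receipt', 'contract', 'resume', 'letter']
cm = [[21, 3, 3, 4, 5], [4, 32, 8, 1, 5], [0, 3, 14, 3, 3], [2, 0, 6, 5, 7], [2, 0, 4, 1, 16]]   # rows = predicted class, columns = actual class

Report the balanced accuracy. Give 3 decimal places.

0.554

Balanced accuracy = mean of per-class recall.
  invoice: recall = 21/29 = 0.7241
  receipt: recall = 32/38 = 0.8421
  contract: recall = 14/35 = 0.4000
  resume: recall = 5/14 = 0.3571
  letter: recall = 16/36 = 0.4444
Mean = (0.7241 + 0.8421 + 0.4000 + 0.3571 + 0.4444) / 5 = 0.554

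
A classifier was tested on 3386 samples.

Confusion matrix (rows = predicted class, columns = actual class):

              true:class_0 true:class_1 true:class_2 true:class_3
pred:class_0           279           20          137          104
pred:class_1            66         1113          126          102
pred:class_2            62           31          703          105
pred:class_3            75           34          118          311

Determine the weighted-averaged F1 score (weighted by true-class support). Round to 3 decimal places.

Per-class F1 score (2·TP/(2·TP+FP+FN)):
  class_0: TP=279, FP=20+137+104=261, FN=66+62+75=203 → 558/1022 = 0.5460
  class_1: TP=1113, FP=66+126+102=294, FN=20+31+34=85 → 2226/2605 = 0.8545
  class_2: TP=703, FP=62+31+105=198, FN=137+126+118=381 → 1406/1985 = 0.7083
  class_3: TP=311, FP=75+34+118=227, FN=104+102+105=311 → 622/1160 = 0.5362
Weighted-F1 score = Σ (supportᵢ/N)·F1 scoreᵢ with N=3386: (482/3386)·0.5460 + (1198/3386)·0.8545 + (1084/3386)·0.7083 + (622/3386)·0.5362 = 0.705

0.705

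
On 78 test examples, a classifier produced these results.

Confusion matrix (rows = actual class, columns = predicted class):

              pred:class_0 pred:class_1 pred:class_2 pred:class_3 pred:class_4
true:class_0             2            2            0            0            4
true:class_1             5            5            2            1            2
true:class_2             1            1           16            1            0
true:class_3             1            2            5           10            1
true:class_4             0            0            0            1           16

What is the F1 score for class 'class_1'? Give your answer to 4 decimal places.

0.4000

F1 score = 2·TP/(2·TP+FP+FN).
class_1: TP=5, FP=2+1+2+0=5, FN=5+2+1+2=10 → 10/25 = 0.40000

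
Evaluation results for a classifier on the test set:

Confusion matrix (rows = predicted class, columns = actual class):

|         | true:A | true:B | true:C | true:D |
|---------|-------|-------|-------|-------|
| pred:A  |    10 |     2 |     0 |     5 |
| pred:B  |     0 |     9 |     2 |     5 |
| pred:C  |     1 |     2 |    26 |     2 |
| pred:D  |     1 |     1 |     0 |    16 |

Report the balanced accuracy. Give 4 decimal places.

0.7440

Balanced accuracy = mean of per-class recall.
  A: recall = 10/12 = 0.83333
  B: recall = 9/14 = 0.64286
  C: recall = 26/28 = 0.92857
  D: recall = 16/28 = 0.57143
Mean = (0.83333 + 0.64286 + 0.92857 + 0.57143) / 4 = 0.7440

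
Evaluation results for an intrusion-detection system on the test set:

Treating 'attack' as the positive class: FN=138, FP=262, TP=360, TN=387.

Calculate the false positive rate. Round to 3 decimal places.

FPR = FP/(FP+TN) = 262/(262+387) = 0.404

0.404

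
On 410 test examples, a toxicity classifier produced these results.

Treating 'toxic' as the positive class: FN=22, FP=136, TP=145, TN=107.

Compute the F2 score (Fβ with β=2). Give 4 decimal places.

0.7640

Fβ = (1+β²)·TP / ((1+β²)·TP + β²·FN + FP), with β²=4
= 5·145 / (5·145 + 4·22 + 136) = 0.7640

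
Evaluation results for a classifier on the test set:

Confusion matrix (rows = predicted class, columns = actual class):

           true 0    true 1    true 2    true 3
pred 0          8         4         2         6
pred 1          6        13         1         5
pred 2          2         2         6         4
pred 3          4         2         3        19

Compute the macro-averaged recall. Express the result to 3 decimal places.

0.519

Per-class recall (TP/(TP+FN)):
  0: TP=8, FN=6+2+4=12 → 8/20 = 0.4000
  1: TP=13, FN=4+2+2=8 → 13/21 = 0.6190
  2: TP=6, FN=2+1+3=6 → 6/12 = 0.5000
  3: TP=19, FN=6+5+4=15 → 19/34 = 0.5588
Macro-recall = mean = (0.4000 + 0.6190 + 0.5000 + 0.5588) / 4 = 0.519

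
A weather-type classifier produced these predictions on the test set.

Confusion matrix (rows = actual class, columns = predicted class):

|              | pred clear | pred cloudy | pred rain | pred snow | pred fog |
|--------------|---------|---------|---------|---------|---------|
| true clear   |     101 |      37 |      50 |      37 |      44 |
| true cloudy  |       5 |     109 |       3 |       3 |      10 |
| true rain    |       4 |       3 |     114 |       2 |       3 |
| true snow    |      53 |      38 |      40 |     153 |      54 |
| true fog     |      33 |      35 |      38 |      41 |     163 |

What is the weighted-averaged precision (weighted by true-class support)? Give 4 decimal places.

0.5666

Per-class precision (TP/(TP+FP)):
  clear: TP=101, FP=5+4+53+33=95 → 101/196 = 0.51531
  cloudy: TP=109, FP=37+3+38+35=113 → 109/222 = 0.49099
  rain: TP=114, FP=50+3+40+38=131 → 114/245 = 0.46531
  snow: TP=153, FP=37+3+2+41=83 → 153/236 = 0.64831
  fog: TP=163, FP=44+10+3+54=111 → 163/274 = 0.59489
Weighted-precision = Σ (supportᵢ/N)·precisionᵢ with N=1173: (269/1173)·0.51531 + (130/1173)·0.49099 + (126/1173)·0.46531 + (338/1173)·0.64831 + (310/1173)·0.59489 = 0.5666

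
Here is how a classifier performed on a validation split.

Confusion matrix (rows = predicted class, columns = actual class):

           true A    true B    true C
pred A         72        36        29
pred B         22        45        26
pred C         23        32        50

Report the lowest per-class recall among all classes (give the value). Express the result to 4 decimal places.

0.3982

Per-class recall (TP/(TP+FN)):
  A: TP=72, FN=22+23=45 → 72/117 = 0.61538
  B: TP=45, FN=36+32=68 → 45/113 = 0.39823
  C: TP=50, FN=29+26=55 → 50/105 = 0.47619
Lowest is class 'B' with recall = 0.3982.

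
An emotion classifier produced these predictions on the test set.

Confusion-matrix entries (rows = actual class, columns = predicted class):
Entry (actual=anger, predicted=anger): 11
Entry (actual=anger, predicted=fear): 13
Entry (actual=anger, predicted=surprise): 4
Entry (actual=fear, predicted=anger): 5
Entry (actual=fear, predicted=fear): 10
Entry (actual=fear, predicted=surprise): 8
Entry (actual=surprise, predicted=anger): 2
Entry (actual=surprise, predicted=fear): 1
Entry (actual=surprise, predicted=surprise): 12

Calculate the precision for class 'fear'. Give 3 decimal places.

One-vs-rest for 'fear': TP = diagonal; FP = other classes predicted 'fear'; FN = 'fear' predicted as other.
precision = TP/(TP+FP).
fear: TP=10, FP=13+1=14 → 10/24 = 0.4167

0.417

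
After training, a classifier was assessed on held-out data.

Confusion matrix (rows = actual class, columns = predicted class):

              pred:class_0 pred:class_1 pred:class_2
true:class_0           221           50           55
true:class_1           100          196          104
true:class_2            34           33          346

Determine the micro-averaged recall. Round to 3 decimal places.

0.670

Micro-averaging pools counts across classes: ΣTP=763, ΣFP=376, ΣFN=376.
Micro-recall = TP/(TP+FN) on pooled counts = 0.670 (equals overall accuracy in single-label multiclass).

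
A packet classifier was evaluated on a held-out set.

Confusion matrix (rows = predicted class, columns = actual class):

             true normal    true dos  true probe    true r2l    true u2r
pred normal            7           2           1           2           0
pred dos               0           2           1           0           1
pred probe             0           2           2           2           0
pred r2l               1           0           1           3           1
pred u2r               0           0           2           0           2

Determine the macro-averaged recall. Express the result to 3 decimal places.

Per-class recall (TP/(TP+FN)):
  normal: TP=7, FN=0+0+1+0=1 → 7/8 = 0.8750
  dos: TP=2, FN=2+2+0+0=4 → 2/6 = 0.3333
  probe: TP=2, FN=1+1+1+2=5 → 2/7 = 0.2857
  r2l: TP=3, FN=2+0+2+0=4 → 3/7 = 0.4286
  u2r: TP=2, FN=0+1+0+1=2 → 2/4 = 0.5000
Macro-recall = mean = (0.8750 + 0.3333 + 0.2857 + 0.4286 + 0.5000) / 5 = 0.485

0.485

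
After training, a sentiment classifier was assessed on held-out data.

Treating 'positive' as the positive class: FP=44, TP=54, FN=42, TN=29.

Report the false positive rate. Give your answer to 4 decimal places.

0.6027

FPR = FP/(FP+TN) = 44/(44+29) = 0.6027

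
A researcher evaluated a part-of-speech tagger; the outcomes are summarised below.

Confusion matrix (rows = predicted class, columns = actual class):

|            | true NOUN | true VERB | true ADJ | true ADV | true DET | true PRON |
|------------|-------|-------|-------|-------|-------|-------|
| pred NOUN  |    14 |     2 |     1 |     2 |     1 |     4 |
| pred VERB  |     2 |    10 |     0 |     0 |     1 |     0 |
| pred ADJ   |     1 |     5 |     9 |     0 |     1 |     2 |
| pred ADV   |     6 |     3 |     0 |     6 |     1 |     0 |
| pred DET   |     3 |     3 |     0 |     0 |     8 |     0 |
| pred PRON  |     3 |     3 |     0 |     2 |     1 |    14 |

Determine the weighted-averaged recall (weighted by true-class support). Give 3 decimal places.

Per-class recall (TP/(TP+FN)):
  NOUN: TP=14, FN=2+1+6+3+3=15 → 14/29 = 0.4828
  VERB: TP=10, FN=2+5+3+3+3=16 → 10/26 = 0.3846
  ADJ: TP=9, FN=1+0+0+0+0=1 → 9/10 = 0.9000
  ADV: TP=6, FN=2+0+0+0+2=4 → 6/10 = 0.6000
  DET: TP=8, FN=1+1+1+1+1=5 → 8/13 = 0.6154
  PRON: TP=14, FN=4+0+2+0+0=6 → 14/20 = 0.7000
Weighted-recall = Σ (supportᵢ/N)·recallᵢ with N=108: (29/108)·0.4828 + (26/108)·0.3846 + (10/108)·0.9000 + (10/108)·0.6000 + (13/108)·0.6154 + (20/108)·0.7000 = 0.565

0.565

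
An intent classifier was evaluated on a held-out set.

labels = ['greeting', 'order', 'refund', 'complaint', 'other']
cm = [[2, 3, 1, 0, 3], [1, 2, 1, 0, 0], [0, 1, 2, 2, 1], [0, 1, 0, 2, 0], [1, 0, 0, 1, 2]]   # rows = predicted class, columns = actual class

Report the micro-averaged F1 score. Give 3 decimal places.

0.385

Micro-averaging pools counts across classes: ΣTP=10, ΣFP=16, ΣFN=16.
Micro-F1 score = 2·TP/(2·TP+FP+FN) on pooled counts = 0.385 (equals overall accuracy in single-label multiclass).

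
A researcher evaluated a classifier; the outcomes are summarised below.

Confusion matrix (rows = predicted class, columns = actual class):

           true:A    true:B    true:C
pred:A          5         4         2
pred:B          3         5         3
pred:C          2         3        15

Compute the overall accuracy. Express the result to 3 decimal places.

0.595

Accuracy = trace / total = (5+5+15=25) / 42 = 25/42 = 0.595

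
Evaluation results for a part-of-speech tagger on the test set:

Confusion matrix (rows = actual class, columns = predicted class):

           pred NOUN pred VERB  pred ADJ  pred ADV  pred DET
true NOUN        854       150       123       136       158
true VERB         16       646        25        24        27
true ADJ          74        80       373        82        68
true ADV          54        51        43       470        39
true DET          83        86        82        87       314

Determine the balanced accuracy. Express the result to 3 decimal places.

Balanced accuracy = mean of per-class recall.
  NOUN: recall = 854/1421 = 0.6010
  VERB: recall = 646/738 = 0.8753
  ADJ: recall = 373/677 = 0.5510
  ADV: recall = 470/657 = 0.7154
  DET: recall = 314/652 = 0.4816
Mean = (0.6010 + 0.8753 + 0.5510 + 0.7154 + 0.4816) / 5 = 0.645

0.645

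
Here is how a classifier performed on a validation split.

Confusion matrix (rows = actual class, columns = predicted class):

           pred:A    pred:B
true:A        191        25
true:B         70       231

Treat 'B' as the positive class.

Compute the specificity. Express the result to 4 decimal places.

0.8843

Specificity = TN/(TN+FP) = 191/(191+25) = 0.8843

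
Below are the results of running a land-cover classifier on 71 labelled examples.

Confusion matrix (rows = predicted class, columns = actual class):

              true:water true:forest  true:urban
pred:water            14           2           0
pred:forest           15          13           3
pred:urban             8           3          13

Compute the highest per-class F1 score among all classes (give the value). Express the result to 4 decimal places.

Per-class F1 score (2·TP/(2·TP+FP+FN)):
  water: TP=14, FP=2+0=2, FN=15+8=23 → 28/53 = 0.52830
  forest: TP=13, FP=15+3=18, FN=2+3=5 → 26/49 = 0.53061
  urban: TP=13, FP=8+3=11, FN=0+3=3 → 26/40 = 0.65000
Highest is class 'urban' with F1 score = 0.6500.

0.6500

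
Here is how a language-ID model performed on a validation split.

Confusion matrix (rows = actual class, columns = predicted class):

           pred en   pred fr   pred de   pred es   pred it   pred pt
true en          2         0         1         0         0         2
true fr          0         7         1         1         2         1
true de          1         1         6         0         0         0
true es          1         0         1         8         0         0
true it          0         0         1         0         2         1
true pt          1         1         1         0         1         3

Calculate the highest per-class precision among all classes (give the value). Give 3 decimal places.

0.889

Per-class precision (TP/(TP+FP)):
  en: TP=2, FP=0+1+1+0+1=3 → 2/5 = 0.4000
  fr: TP=7, FP=0+1+0+0+1=2 → 7/9 = 0.7778
  de: TP=6, FP=1+1+1+1+1=5 → 6/11 = 0.5455
  es: TP=8, FP=0+1+0+0+0=1 → 8/9 = 0.8889
  it: TP=2, FP=0+2+0+0+1=3 → 2/5 = 0.4000
  pt: TP=3, FP=2+1+0+0+1=4 → 3/7 = 0.4286
Highest is class 'es' with precision = 0.889.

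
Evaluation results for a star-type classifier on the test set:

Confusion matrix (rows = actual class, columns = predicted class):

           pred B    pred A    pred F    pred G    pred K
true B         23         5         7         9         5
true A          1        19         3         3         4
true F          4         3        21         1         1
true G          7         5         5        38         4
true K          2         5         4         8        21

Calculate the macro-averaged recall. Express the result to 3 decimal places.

0.594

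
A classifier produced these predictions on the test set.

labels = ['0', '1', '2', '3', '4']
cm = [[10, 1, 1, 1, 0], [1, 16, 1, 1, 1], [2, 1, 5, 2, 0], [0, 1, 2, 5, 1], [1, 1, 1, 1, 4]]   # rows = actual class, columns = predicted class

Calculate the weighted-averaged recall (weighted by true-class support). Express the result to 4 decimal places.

Per-class recall (TP/(TP+FN)):
  0: TP=10, FN=1+1+1+0=3 → 10/13 = 0.76923
  1: TP=16, FN=1+1+1+1=4 → 16/20 = 0.80000
  2: TP=5, FN=2+1+2+0=5 → 5/10 = 0.50000
  3: TP=5, FN=0+1+2+1=4 → 5/9 = 0.55556
  4: TP=4, FN=1+1+1+1=4 → 4/8 = 0.50000
Weighted-recall = Σ (supportᵢ/N)·recallᵢ with N=60: (13/60)·0.76923 + (20/60)·0.80000 + (10/60)·0.50000 + (9/60)·0.55556 + (8/60)·0.50000 = 0.6667

0.6667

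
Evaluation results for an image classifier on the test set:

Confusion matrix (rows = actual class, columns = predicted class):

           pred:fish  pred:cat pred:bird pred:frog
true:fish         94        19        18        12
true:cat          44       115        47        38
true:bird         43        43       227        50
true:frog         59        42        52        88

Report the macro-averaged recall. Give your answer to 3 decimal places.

Per-class recall (TP/(TP+FN)):
  fish: TP=94, FN=19+18+12=49 → 94/143 = 0.6573
  cat: TP=115, FN=44+47+38=129 → 115/244 = 0.4713
  bird: TP=227, FN=43+43+50=136 → 227/363 = 0.6253
  frog: TP=88, FN=59+42+52=153 → 88/241 = 0.3651
Macro-recall = mean = (0.6573 + 0.4713 + 0.6253 + 0.3651) / 4 = 0.530

0.530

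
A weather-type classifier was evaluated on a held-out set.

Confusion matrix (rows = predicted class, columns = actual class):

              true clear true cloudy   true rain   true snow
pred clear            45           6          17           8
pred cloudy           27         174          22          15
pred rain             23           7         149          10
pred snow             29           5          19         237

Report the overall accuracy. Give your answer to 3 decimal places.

0.763

Accuracy = trace / total = (45+174+149+237=605) / 793 = 605/793 = 0.763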